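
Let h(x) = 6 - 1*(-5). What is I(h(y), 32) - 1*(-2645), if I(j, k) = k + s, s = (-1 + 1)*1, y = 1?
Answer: 2677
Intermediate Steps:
s = 0 (s = 0*1 = 0)
h(x) = 11 (h(x) = 6 + 5 = 11)
I(j, k) = k (I(j, k) = k + 0 = k)
I(h(y), 32) - 1*(-2645) = 32 - 1*(-2645) = 32 + 2645 = 2677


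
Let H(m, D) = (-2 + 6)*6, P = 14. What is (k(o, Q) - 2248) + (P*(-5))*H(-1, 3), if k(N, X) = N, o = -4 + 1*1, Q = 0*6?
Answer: -3931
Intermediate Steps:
Q = 0
o = -3 (o = -4 + 1 = -3)
H(m, D) = 24 (H(m, D) = 4*6 = 24)
(k(o, Q) - 2248) + (P*(-5))*H(-1, 3) = (-3 - 2248) + (14*(-5))*24 = -2251 - 70*24 = -2251 - 1680 = -3931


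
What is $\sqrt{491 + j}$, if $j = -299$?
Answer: $8 \sqrt{3} \approx 13.856$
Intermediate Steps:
$\sqrt{491 + j} = \sqrt{491 - 299} = \sqrt{192} = 8 \sqrt{3}$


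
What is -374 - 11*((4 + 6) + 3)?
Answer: -517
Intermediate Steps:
-374 - 11*((4 + 6) + 3) = -374 - 11*(10 + 3) = -374 - 11*13 = -374 - 143 = -517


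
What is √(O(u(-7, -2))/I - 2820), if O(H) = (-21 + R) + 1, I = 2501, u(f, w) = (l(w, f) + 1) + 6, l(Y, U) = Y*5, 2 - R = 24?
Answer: I*√17639207862/2501 ≈ 53.104*I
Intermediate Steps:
R = -22 (R = 2 - 1*24 = 2 - 24 = -22)
l(Y, U) = 5*Y
u(f, w) = 7 + 5*w (u(f, w) = (5*w + 1) + 6 = (1 + 5*w) + 6 = 7 + 5*w)
O(H) = -42 (O(H) = (-21 - 22) + 1 = -43 + 1 = -42)
√(O(u(-7, -2))/I - 2820) = √(-42/2501 - 2820) = √(-7052862/2501) = I*√17639207862/2501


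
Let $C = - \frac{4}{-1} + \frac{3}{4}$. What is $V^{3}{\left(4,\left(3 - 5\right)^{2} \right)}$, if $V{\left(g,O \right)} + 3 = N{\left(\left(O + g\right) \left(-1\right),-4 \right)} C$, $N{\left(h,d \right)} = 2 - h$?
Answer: $\frac{704969}{8} \approx 88121.0$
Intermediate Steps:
$C = \frac{19}{4}$ ($C = \left(-4\right) \left(-1\right) + 3 \cdot \frac{1}{4} = 4 + \frac{3}{4} = \frac{19}{4} \approx 4.75$)
$V{\left(g,O \right)} = \frac{13}{2} + \frac{19 O}{4} + \frac{19 g}{4}$ ($V{\left(g,O \right)} = -3 + \left(2 - \left(O + g\right) \left(-1\right)\right) \frac{19}{4} = -3 + \left(2 - \left(- O - g\right)\right) \frac{19}{4} = -3 + \left(2 + \left(O + g\right)\right) \frac{19}{4} = -3 + \left(2 + O + g\right) \frac{19}{4} = -3 + \left(\frac{19}{2} + \frac{19 O}{4} + \frac{19 g}{4}\right) = \frac{13}{2} + \frac{19 O}{4} + \frac{19 g}{4}$)
$V^{3}{\left(4,\left(3 - 5\right)^{2} \right)} = \left(\frac{13}{2} + \frac{19 \left(3 - 5\right)^{2}}{4} + \frac{19}{4} \cdot 4\right)^{3} = \left(\frac{13}{2} + \frac{19 \left(-2\right)^{2}}{4} + 19\right)^{3} = \left(\frac{13}{2} + \frac{19}{4} \cdot 4 + 19\right)^{3} = \left(\frac{13}{2} + 19 + 19\right)^{3} = \left(\frac{89}{2}\right)^{3} = \frac{704969}{8}$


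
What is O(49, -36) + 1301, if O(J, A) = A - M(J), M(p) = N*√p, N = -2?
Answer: 1279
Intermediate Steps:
M(p) = -2*√p
O(J, A) = A + 2*√J (O(J, A) = A - (-2)*√J = A + 2*√J)
O(49, -36) + 1301 = (-36 + 2*√49) + 1301 = (-36 + 2*7) + 1301 = (-36 + 14) + 1301 = -22 + 1301 = 1279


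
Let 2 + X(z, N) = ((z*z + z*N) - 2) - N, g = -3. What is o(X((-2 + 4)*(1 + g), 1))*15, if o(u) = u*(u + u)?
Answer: 1470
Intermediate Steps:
X(z, N) = -4 + z² - N + N*z (X(z, N) = -2 + (((z*z + z*N) - 2) - N) = -2 + (((z² + N*z) - 2) - N) = -2 + ((-2 + z² + N*z) - N) = -2 + (-2 + z² - N + N*z) = -4 + z² - N + N*z)
o(u) = 2*u² (o(u) = u*(2*u) = 2*u²)
o(X((-2 + 4)*(1 + g), 1))*15 = (2*(-4 + ((-2 + 4)*(1 - 3))² - 1*1 + 1*((-2 + 4)*(1 - 3)))²)*15 = (2*(-4 + (2*(-2))² - 1 + 1*(2*(-2)))²)*15 = (2*(-4 + (-4)² - 1 + 1*(-4))²)*15 = (2*(-4 + 16 - 1 - 4)²)*15 = (2*7²)*15 = (2*49)*15 = 98*15 = 1470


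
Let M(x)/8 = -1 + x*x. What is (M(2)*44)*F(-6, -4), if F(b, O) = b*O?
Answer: 25344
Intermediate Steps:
F(b, O) = O*b
M(x) = -8 + 8*x**2 (M(x) = 8*(-1 + x*x) = 8*(-1 + x**2) = -8 + 8*x**2)
(M(2)*44)*F(-6, -4) = ((-8 + 8*2**2)*44)*(-4*(-6)) = ((-8 + 8*4)*44)*24 = ((-8 + 32)*44)*24 = (24*44)*24 = 1056*24 = 25344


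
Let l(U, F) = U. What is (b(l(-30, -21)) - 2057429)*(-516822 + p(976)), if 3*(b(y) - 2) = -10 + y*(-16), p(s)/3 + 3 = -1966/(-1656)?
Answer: 880374110369503/828 ≈ 1.0633e+12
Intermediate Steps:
p(s) = -1501/276 (p(s) = -9 + 3*(-1966/(-1656)) = -9 + 3*(-1966*(-1/1656)) = -9 + 3*(983/828) = -9 + 983/276 = -1501/276)
b(y) = -4/3 - 16*y/3 (b(y) = 2 + (-10 + y*(-16))/3 = 2 + (-10 - 16*y)/3 = 2 + (-10/3 - 16*y/3) = -4/3 - 16*y/3)
(b(l(-30, -21)) - 2057429)*(-516822 + p(976)) = ((-4/3 - 16/3*(-30)) - 2057429)*(-516822 - 1501/276) = ((-4/3 + 160) - 2057429)*(-142644373/276) = (476/3 - 2057429)*(-142644373/276) = -6171811/3*(-142644373/276) = 880374110369503/828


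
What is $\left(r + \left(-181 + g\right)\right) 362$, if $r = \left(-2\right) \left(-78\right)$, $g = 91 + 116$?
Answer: $65884$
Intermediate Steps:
$g = 207$
$r = 156$
$\left(r + \left(-181 + g\right)\right) 362 = \left(156 + \left(-181 + 207\right)\right) 362 = \left(156 + 26\right) 362 = 182 \cdot 362 = 65884$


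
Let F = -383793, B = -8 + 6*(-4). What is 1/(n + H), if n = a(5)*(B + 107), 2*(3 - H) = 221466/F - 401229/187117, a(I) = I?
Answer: 47876129854/18162320063185 ≈ 0.0026360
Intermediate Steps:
B = -32 (B = -8 - 24 = -32)
H = 208771367935/47876129854 (H = 3 - (221466/(-383793) - 401229/187117)/2 = 3 - (221466*(-1/383793) - 401229*1/187117)/2 = 3 - (-73822/127931 - 401229/187117)/2 = 3 - 1/2*(-65142978373/23938064927) = 3 + 65142978373/47876129854 = 208771367935/47876129854 ≈ 4.3607)
n = 375 (n = 5*(-32 + 107) = 5*75 = 375)
1/(n + H) = 1/(375 + 208771367935/47876129854) = 1/(18162320063185/47876129854) = 47876129854/18162320063185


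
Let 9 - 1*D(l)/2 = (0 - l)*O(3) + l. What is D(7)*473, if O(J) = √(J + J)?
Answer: 1892 + 6622*√6 ≈ 18113.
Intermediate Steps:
O(J) = √2*√J (O(J) = √(2*J) = √2*√J)
D(l) = 18 - 2*l + 2*l*√6 (D(l) = 18 - 2*((0 - l)*(√2*√3) + l) = 18 - 2*((-l)*√6 + l) = 18 - 2*(-l*√6 + l) = 18 - 2*(l - l*√6) = 18 + (-2*l + 2*l*√6) = 18 - 2*l + 2*l*√6)
D(7)*473 = (18 - 2*7 + 2*7*√6)*473 = (18 - 14 + 14*√6)*473 = (4 + 14*√6)*473 = 1892 + 6622*√6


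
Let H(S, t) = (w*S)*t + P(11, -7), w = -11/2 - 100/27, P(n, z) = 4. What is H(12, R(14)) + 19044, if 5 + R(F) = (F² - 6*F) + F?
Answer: 51158/9 ≈ 5684.2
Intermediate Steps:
w = -497/54 (w = -11*½ - 100*1/27 = -11/2 - 100/27 = -497/54 ≈ -9.2037)
R(F) = -5 + F² - 5*F (R(F) = -5 + ((F² - 6*F) + F) = -5 + (F² - 5*F) = -5 + F² - 5*F)
H(S, t) = 4 - 497*S*t/54 (H(S, t) = (-497*S/54)*t + 4 = -497*S*t/54 + 4 = 4 - 497*S*t/54)
H(12, R(14)) + 19044 = (4 - 497/54*12*(-5 + 14² - 5*14)) + 19044 = (4 - 497/54*12*(-5 + 196 - 70)) + 19044 = (4 - 497/54*12*121) + 19044 = (4 - 120274/9) + 19044 = -120238/9 + 19044 = 51158/9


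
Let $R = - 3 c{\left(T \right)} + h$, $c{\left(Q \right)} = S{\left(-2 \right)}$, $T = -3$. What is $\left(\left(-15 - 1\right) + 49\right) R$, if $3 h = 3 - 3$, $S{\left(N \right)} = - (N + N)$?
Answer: $-396$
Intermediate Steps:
$S{\left(N \right)} = - 2 N$
$h = 0$ ($h = \frac{3 - 3}{3} = \frac{1}{3} \cdot 0 = 0$)
$c{\left(Q \right)} = 4$ ($c{\left(Q \right)} = \left(-2\right) \left(-2\right) = 4$)
$R = -12$ ($R = \left(-3\right) 4 + 0 = -12 + 0 = -12$)
$\left(\left(-15 - 1\right) + 49\right) R = \left(\left(-15 - 1\right) + 49\right) \left(-12\right) = \left(-16 + 49\right) \left(-12\right) = 33 \left(-12\right) = -396$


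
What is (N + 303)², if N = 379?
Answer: 465124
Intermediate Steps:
(N + 303)² = (379 + 303)² = 682² = 465124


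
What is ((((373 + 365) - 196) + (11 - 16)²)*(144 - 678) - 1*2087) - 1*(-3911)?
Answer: -300954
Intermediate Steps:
((((373 + 365) - 196) + (11 - 16)²)*(144 - 678) - 1*2087) - 1*(-3911) = (((738 - 196) + (-5)²)*(-534) - 2087) + 3911 = ((542 + 25)*(-534) - 2087) + 3911 = (567*(-534) - 2087) + 3911 = (-302778 - 2087) + 3911 = -304865 + 3911 = -300954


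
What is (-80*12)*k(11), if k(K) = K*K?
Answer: -116160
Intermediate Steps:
k(K) = K²
(-80*12)*k(11) = -80*12*11² = -960*121 = -116160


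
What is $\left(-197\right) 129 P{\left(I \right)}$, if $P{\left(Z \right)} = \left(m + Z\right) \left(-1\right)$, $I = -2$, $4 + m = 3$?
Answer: $-76239$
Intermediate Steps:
$m = -1$ ($m = -4 + 3 = -1$)
$P{\left(Z \right)} = 1 - Z$ ($P{\left(Z \right)} = \left(-1 + Z\right) \left(-1\right) = 1 - Z$)
$\left(-197\right) 129 P{\left(I \right)} = \left(-197\right) 129 \left(1 - -2\right) = - 25413 \left(1 + 2\right) = \left(-25413\right) 3 = -76239$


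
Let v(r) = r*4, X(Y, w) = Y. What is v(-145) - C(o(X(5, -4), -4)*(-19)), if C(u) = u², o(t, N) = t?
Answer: -9605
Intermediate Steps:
v(r) = 4*r
v(-145) - C(o(X(5, -4), -4)*(-19)) = 4*(-145) - (5*(-19))² = -580 - 1*(-95)² = -580 - 1*9025 = -580 - 9025 = -9605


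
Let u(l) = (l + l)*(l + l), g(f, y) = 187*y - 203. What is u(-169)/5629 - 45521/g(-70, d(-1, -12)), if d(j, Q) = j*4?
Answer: 28067981/411783 ≈ 68.162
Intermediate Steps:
d(j, Q) = 4*j
g(f, y) = -203 + 187*y
u(l) = 4*l**2 (u(l) = (2*l)*(2*l) = 4*l**2)
u(-169)/5629 - 45521/g(-70, d(-1, -12)) = (4*(-169)**2)/5629 - 45521/(-203 + 187*(4*(-1))) = (4*28561)*(1/5629) - 45521/(-203 + 187*(-4)) = 114244*(1/5629) - 45521/(-203 - 748) = 8788/433 - 45521/(-951) = 8788/433 - 45521*(-1/951) = 8788/433 + 45521/951 = 28067981/411783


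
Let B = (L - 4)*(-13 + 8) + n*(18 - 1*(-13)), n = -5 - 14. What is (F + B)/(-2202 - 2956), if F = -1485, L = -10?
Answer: 1002/2579 ≈ 0.38852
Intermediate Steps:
n = -19
B = -519 (B = (-10 - 4)*(-13 + 8) - 19*(18 - 1*(-13)) = -14*(-5) - 19*(18 + 13) = 70 - 19*31 = 70 - 589 = -519)
(F + B)/(-2202 - 2956) = (-1485 - 519)/(-2202 - 2956) = -2004/(-5158) = -2004*(-1/5158) = 1002/2579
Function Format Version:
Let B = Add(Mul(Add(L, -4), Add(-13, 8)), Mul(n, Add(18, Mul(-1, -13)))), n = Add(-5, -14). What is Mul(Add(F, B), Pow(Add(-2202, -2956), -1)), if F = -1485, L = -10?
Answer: Rational(1002, 2579) ≈ 0.38852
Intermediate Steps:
n = -19
B = -519 (B = Add(Mul(Add(-10, -4), Add(-13, 8)), Mul(-19, Add(18, Mul(-1, -13)))) = Add(Mul(-14, -5), Mul(-19, Add(18, 13))) = Add(70, Mul(-19, 31)) = Add(70, -589) = -519)
Mul(Add(F, B), Pow(Add(-2202, -2956), -1)) = Mul(Add(-1485, -519), Pow(Add(-2202, -2956), -1)) = Mul(-2004, Pow(-5158, -1)) = Mul(-2004, Rational(-1, 5158)) = Rational(1002, 2579)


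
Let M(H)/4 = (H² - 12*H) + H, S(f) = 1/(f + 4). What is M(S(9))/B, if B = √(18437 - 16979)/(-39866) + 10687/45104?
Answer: -108783878093296320896/7668961547023443121 - 310945938128815104*√2/7668961547023443121 ≈ -14.242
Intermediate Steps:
B = 10687/45104 - 27*√2/39866 (B = √1458*(-1/39866) + 10687*(1/45104) = (27*√2)*(-1/39866) + 10687/45104 = -27*√2/39866 + 10687/45104 = 10687/45104 - 27*√2/39866 ≈ 0.23598)
S(f) = 1/(4 + f)
M(H) = -44*H + 4*H² (M(H) = 4*((H² - 12*H) + H) = 4*(H² - 11*H) = -44*H + 4*H²)
M(S(9))/B = (4*(-11 + 1/(4 + 9))/(4 + 9))/(10687/45104 - 27*√2/39866) = (4*(-11 + 1/13)/13)/(10687/45104 - 27*√2/39866) = (4*(1/13)*(-11 + 1/13))/(10687/45104 - 27*√2/39866) = (4*(1/13)*(-142/13))/(10687/45104 - 27*√2/39866) = -568/(169*(10687/45104 - 27*√2/39866))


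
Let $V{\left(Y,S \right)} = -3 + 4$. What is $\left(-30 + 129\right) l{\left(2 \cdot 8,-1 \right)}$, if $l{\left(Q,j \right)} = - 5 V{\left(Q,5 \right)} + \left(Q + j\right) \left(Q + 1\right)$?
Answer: $24750$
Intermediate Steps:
$V{\left(Y,S \right)} = 1$
$l{\left(Q,j \right)} = -5 + \left(1 + Q\right) \left(Q + j\right)$ ($l{\left(Q,j \right)} = \left(-5\right) 1 + \left(Q + j\right) \left(Q + 1\right) = -5 + \left(Q + j\right) \left(1 + Q\right) = -5 + \left(1 + Q\right) \left(Q + j\right)$)
$\left(-30 + 129\right) l{\left(2 \cdot 8,-1 \right)} = \left(-30 + 129\right) \left(-5 + 2 \cdot 8 - 1 + \left(2 \cdot 8\right)^{2} + 2 \cdot 8 \left(-1\right)\right) = 99 \left(-5 + 16 - 1 + 16^{2} + 16 \left(-1\right)\right) = 99 \left(-5 + 16 - 1 + 256 - 16\right) = 99 \cdot 250 = 24750$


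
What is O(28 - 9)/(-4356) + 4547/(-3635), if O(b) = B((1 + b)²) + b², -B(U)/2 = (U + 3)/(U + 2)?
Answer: -2121723731/1591323030 ≈ -1.3333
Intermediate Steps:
B(U) = -2*(3 + U)/(2 + U) (B(U) = -2*(U + 3)/(U + 2) = -2*(3 + U)/(2 + U))
O(b) = b² + 2*(-3 - (1 + b)²)/(2 + (1 + b)²) (O(b) = 2*(-3 - (1 + b)²)/(2 + (1 + b)²) + b² = b² + 2*(-3 - (1 + b)²)/(2 + (1 + b)²))
O(28 - 9)/(-4356) + 4547/(-3635) = ((-6 - 2*(1 + (28 - 9))² + (28 - 9)²*(2 + (1 + (28 - 9))²))/(2 + (1 + (28 - 9))²))/(-4356) + 4547/(-3635) = ((-6 - 2*(1 + 19)² + 19²*(2 + (1 + 19)²))/(2 + (1 + 19)²))*(-1/4356) + 4547*(-1/3635) = ((-6 - 2*20² + 361*(2 + 20²))/(2 + 20²))*(-1/4356) - 4547/3635 = ((-6 - 2*400 + 361*(2 + 400))/(2 + 400))*(-1/4356) - 4547/3635 = ((-6 - 800 + 361*402)/402)*(-1/4356) - 4547/3635 = ((-6 - 800 + 145122)/402)*(-1/4356) - 4547/3635 = ((1/402)*144316)*(-1/4356) - 4547/3635 = (72158/201)*(-1/4356) - 4547/3635 = -36079/437778 - 4547/3635 = -2121723731/1591323030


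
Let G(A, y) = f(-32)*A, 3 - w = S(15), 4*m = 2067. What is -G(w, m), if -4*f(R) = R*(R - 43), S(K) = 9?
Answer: -3600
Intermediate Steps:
m = 2067/4 (m = (1/4)*2067 = 2067/4 ≈ 516.75)
f(R) = -R*(-43 + R)/4 (f(R) = -R*(R - 43)/4 = -R*(-43 + R)/4)
w = -6 (w = 3 - 1*9 = 3 - 9 = -6)
G(A, y) = -600*A (G(A, y) = ((1/4)*(-32)*(43 - 1*(-32)))*A = ((1/4)*(-32)*(43 + 32))*A = ((1/4)*(-32)*75)*A = -600*A)
-G(w, m) = -(-600)*(-6) = -1*3600 = -3600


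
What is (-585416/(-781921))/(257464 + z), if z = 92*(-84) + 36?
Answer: 146354/48825493003 ≈ 2.9975e-6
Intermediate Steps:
z = -7692 (z = -7728 + 36 = -7692)
(-585416/(-781921))/(257464 + z) = (-585416/(-781921))/(257464 - 7692) = -585416*(-1/781921)/249772 = (585416/781921)*(1/249772) = 146354/48825493003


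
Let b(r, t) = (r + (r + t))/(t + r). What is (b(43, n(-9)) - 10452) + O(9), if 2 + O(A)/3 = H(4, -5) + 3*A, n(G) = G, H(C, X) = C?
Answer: -352333/34 ≈ -10363.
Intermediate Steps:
b(r, t) = (t + 2*r)/(r + t)
O(A) = 6 + 9*A (O(A) = -6 + 3*(4 + 3*A) = -6 + (12 + 9*A) = 6 + 9*A)
(b(43, n(-9)) - 10452) + O(9) = ((-9 + 2*43)/(43 - 9) - 10452) + (6 + 9*9) = ((-9 + 86)/34 - 10452) + (6 + 81) = ((1/34)*77 - 10452) + 87 = (77/34 - 10452) + 87 = -355291/34 + 87 = -352333/34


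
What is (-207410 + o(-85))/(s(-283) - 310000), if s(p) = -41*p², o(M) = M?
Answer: 69165/1197883 ≈ 0.057739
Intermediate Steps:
(-207410 + o(-85))/(s(-283) - 310000) = (-207410 - 85)/(-41*(-283)² - 310000) = -207495/(-41*80089 - 310000) = -207495/(-3283649 - 310000) = -207495/(-3593649) = -207495*(-1/3593649) = 69165/1197883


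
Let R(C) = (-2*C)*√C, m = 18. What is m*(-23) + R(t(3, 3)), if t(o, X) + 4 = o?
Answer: -414 + 2*I ≈ -414.0 + 2.0*I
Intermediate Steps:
t(o, X) = -4 + o
R(C) = -2*C^(3/2)
m*(-23) + R(t(3, 3)) = 18*(-23) - 2*(-4 + 3)^(3/2) = -414 - (-2)*I = -414 + 2*I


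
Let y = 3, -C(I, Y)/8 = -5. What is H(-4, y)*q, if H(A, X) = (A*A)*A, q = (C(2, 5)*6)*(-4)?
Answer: 61440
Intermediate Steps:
C(I, Y) = 40 (C(I, Y) = -8*(-5) = 40)
q = -960 (q = (40*6)*(-4) = 240*(-4) = -960)
H(A, X) = A³ (H(A, X) = A²*A = A³)
H(-4, y)*q = (-4)³*(-960) = -64*(-960) = 61440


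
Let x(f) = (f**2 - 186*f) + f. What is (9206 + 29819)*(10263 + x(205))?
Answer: 560516075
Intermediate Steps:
x(f) = f**2 - 185*f
(9206 + 29819)*(10263 + x(205)) = (9206 + 29819)*(10263 + 205*(-185 + 205)) = 39025*(10263 + 205*20) = 39025*(10263 + 4100) = 39025*14363 = 560516075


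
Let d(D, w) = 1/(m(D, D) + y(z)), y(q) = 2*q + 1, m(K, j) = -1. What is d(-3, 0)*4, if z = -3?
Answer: -⅔ ≈ -0.66667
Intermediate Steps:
y(q) = 1 + 2*q
d(D, w) = -⅙ (d(D, w) = 1/(-1 + (1 + 2*(-3))) = 1/(-1 + (1 - 6)) = 1/(-1 - 5) = 1/(-6) = -⅙)
d(-3, 0)*4 = -⅙*4 = -⅔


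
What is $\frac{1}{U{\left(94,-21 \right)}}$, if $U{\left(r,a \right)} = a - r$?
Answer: $- \frac{1}{115} \approx -0.0086956$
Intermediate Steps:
$\frac{1}{U{\left(94,-21 \right)}} = \frac{1}{-21 - 94} = \frac{1}{-115} = - \frac{1}{115}$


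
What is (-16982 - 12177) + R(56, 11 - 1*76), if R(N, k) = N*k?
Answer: -32799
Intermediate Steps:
(-16982 - 12177) + R(56, 11 - 1*76) = (-16982 - 12177) + 56*(11 - 1*76) = -29159 + 56*(11 - 76) = -29159 + 56*(-65) = -29159 - 3640 = -32799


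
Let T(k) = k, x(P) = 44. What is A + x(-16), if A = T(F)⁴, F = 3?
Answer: 125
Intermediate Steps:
A = 81 (A = 3⁴ = 81)
A + x(-16) = 81 + 44 = 125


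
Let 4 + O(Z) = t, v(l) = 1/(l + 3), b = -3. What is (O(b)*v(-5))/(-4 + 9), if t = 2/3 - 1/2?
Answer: 23/60 ≈ 0.38333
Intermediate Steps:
t = 1/6 (t = 2*(1/3) - 1*1/2 = 2/3 - 1/2 = 1/6 ≈ 0.16667)
v(l) = 1/(3 + l)
O(Z) = -23/6 (O(Z) = -4 + 1/6 = -23/6)
(O(b)*v(-5))/(-4 + 9) = (-23/(6*(3 - 5)))/(-4 + 9) = -23/6/(-2)/5 = -23/6*(-1/2)*(1/5) = (23/12)*(1/5) = 23/60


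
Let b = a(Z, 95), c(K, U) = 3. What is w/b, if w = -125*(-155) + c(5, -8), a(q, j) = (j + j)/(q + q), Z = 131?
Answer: 2538518/95 ≈ 26721.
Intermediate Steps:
a(q, j) = j/q (a(q, j) = (2*j)/((2*q)) = (2*j)*(1/(2*q)) = j/q)
w = 19378 (w = -125*(-155) + 3 = 19375 + 3 = 19378)
b = 95/131 ≈ 0.72519
w/b = 19378/(95/131) = 19378*(131/95) = 2538518/95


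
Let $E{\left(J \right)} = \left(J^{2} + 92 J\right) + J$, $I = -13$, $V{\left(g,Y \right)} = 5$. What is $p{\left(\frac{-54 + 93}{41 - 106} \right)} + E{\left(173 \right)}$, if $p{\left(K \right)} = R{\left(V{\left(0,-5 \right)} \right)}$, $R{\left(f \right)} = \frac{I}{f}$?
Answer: $\frac{230077}{5} \approx 46015.0$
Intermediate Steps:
$R{\left(f \right)} = - \frac{13}{f}$
$E{\left(J \right)} = J^{2} + 93 J$
$p{\left(K \right)} = - \frac{13}{5}$
$p{\left(\frac{-54 + 93}{41 - 106} \right)} + E{\left(173 \right)} = - \frac{13}{5} + 173 \left(93 + 173\right) = - \frac{13}{5} + 173 \cdot 266 = - \frac{13}{5} + 46018 = \frac{230077}{5}$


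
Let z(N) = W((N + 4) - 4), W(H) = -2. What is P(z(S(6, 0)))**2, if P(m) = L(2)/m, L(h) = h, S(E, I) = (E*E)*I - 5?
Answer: 1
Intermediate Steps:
S(E, I) = -5 + I*E**2 (S(E, I) = E**2*I - 5 = I*E**2 - 5 = -5 + I*E**2)
z(N) = -2
P(m) = 2/m
P(z(S(6, 0)))**2 = (2/(-2))**2 = (2*(-1/2))**2 = (-1)**2 = 1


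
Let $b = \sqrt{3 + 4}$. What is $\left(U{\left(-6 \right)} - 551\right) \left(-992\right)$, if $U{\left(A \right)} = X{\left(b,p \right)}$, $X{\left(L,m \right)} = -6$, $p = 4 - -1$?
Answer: $552544$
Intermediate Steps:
$b = \sqrt{7} \approx 2.6458$
$p = 5$ ($p = 4 + 1 = 5$)
$U{\left(A \right)} = -6$
$\left(U{\left(-6 \right)} - 551\right) \left(-992\right) = \left(-6 - 551\right) \left(-992\right) = \left(-557\right) \left(-992\right) = 552544$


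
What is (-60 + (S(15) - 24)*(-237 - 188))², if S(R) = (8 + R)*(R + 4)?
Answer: 30830092225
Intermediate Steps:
S(R) = (4 + R)*(8 + R) (S(R) = (8 + R)*(4 + R) = (4 + R)*(8 + R))
(-60 + (S(15) - 24)*(-237 - 188))² = (-60 + ((32 + 15² + 12*15) - 24)*(-237 - 188))² = (-60 + ((32 + 225 + 180) - 24)*(-425))² = (-60 + (437 - 24)*(-425))² = (-60 + 413*(-425))² = (-60 - 175525)² = (-175585)² = 30830092225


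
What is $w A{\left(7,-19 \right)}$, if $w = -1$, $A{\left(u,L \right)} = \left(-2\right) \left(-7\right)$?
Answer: $-14$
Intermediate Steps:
$A{\left(u,L \right)} = 14$
$w A{\left(7,-19 \right)} = \left(-1\right) 14 = -14$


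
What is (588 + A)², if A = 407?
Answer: 990025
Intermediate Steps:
(588 + A)² = (588 + 407)² = 995² = 990025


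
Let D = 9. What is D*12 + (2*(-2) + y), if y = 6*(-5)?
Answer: 74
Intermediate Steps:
y = -30
D*12 + (2*(-2) + y) = 9*12 + (2*(-2) - 30) = 108 + (-4 - 30) = 108 - 34 = 74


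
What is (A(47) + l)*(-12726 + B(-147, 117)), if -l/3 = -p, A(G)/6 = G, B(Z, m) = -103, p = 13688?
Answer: -530427834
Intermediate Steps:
A(G) = 6*G
l = 41064 (l = -(-3)*13688 = -3*(-13688) = 41064)
(A(47) + l)*(-12726 + B(-147, 117)) = (6*47 + 41064)*(-12726 - 103) = (282 + 41064)*(-12829) = 41346*(-12829) = -530427834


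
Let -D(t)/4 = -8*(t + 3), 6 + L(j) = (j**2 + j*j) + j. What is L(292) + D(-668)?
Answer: 149534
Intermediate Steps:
L(j) = -6 + j + 2*j**2 (L(j) = -6 + ((j**2 + j*j) + j) = -6 + ((j**2 + j**2) + j) = -6 + (2*j**2 + j) = -6 + (j + 2*j**2) = -6 + j + 2*j**2)
D(t) = 96 + 32*t (D(t) = -(-32)*(t + 3) = -(-32)*(3 + t) = -4*(-24 - 8*t) = 96 + 32*t)
L(292) + D(-668) = (-6 + 292 + 2*292**2) + (96 + 32*(-668)) = (-6 + 292 + 2*85264) + (96 - 21376) = (-6 + 292 + 170528) - 21280 = 170814 - 21280 = 149534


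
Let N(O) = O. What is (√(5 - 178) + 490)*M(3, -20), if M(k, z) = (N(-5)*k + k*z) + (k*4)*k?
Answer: -19110 - 39*I*√173 ≈ -19110.0 - 512.96*I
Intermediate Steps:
M(k, z) = -5*k + 4*k² + k*z (M(k, z) = (-5*k + k*z) + (k*4)*k = (-5*k + k*z) + (4*k)*k = (-5*k + k*z) + 4*k² = -5*k + 4*k² + k*z)
(√(5 - 178) + 490)*M(3, -20) = (√(5 - 178) + 490)*(3*(-5 - 20 + 4*3)) = (√(-173) + 490)*(3*(-5 - 20 + 12)) = (I*√173 + 490)*(3*(-13)) = (490 + I*√173)*(-39) = -19110 - 39*I*√173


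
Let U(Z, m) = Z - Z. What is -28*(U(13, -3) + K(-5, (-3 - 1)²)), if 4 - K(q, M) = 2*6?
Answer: 224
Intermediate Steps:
U(Z, m) = 0
K(q, M) = -8 (K(q, M) = 4 - 2*6 = 4 - 1*12 = 4 - 12 = -8)
-28*(U(13, -3) + K(-5, (-3 - 1)²)) = -28*(0 - 8) = -28*(-8) = 224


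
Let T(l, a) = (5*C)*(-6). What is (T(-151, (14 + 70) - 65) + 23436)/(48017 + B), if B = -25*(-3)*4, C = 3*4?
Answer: 23076/48317 ≈ 0.47760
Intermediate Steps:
C = 12
T(l, a) = -360 (T(l, a) = (5*12)*(-6) = 60*(-6) = -360)
B = 300 (B = 75*4 = 300)
(T(-151, (14 + 70) - 65) + 23436)/(48017 + B) = (-360 + 23436)/(48017 + 300) = 23076/48317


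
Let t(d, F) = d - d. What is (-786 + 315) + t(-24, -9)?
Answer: -471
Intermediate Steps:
t(d, F) = 0
(-786 + 315) + t(-24, -9) = (-786 + 315) + 0 = -471 + 0 = -471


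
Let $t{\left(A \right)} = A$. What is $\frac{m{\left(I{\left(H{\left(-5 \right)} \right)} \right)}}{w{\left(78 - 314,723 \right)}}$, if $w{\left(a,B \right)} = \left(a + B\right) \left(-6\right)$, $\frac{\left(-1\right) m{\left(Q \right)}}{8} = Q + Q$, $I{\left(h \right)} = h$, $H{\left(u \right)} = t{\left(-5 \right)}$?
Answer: $- \frac{40}{1461} \approx -0.027378$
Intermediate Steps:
$H{\left(u \right)} = -5$
$m{\left(Q \right)} = - 16 Q$ ($m{\left(Q \right)} = - 8 \left(Q + Q\right) = - 8 \cdot 2 Q = - 16 Q$)
$w{\left(a,B \right)} = - 6 B - 6 a$ ($w{\left(a,B \right)} = \left(B + a\right) \left(-6\right) = - 6 B - 6 a$)
$\frac{m{\left(I{\left(H{\left(-5 \right)} \right)} \right)}}{w{\left(78 - 314,723 \right)}} = \frac{\left(-16\right) \left(-5\right)}{\left(-6\right) 723 - 6 \left(78 - 314\right)} = \frac{80}{-4338 - 6 \left(78 - 314\right)} = \frac{80}{-4338 - -1416} = \frac{80}{-4338 + 1416} = \frac{80}{-2922} = 80 \left(- \frac{1}{2922}\right) = - \frac{40}{1461}$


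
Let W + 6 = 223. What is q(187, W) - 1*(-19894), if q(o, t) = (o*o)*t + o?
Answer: 7608354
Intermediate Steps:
W = 217 (W = -6 + 223 = 217)
q(o, t) = o + t*o² (q(o, t) = o²*t + o = t*o² + o = o + t*o²)
q(187, W) - 1*(-19894) = 187*(1 + 187*217) - 1*(-19894) = 187*(1 + 40579) + 19894 = 187*40580 + 19894 = 7588460 + 19894 = 7608354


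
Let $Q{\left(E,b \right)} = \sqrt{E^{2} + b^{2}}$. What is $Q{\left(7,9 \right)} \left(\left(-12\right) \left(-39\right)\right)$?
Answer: $468 \sqrt{130} \approx 5336.0$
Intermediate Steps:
$Q{\left(7,9 \right)} \left(\left(-12\right) \left(-39\right)\right) = \sqrt{7^{2} + 9^{2}} \left(\left(-12\right) \left(-39\right)\right) = \sqrt{49 + 81} \cdot 468 = \sqrt{130} \cdot 468 = 468 \sqrt{130}$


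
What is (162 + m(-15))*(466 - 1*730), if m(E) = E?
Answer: -38808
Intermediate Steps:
(162 + m(-15))*(466 - 1*730) = (162 - 15)*(466 - 1*730) = 147*(466 - 730) = 147*(-264) = -38808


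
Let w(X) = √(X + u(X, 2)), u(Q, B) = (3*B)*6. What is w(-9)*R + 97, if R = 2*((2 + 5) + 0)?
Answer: 97 + 42*√3 ≈ 169.75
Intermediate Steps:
u(Q, B) = 18*B
w(X) = √(36 + X) (w(X) = √(X + 18*2) = √(X + 36) = √(36 + X))
R = 14 (R = 2*(7 + 0) = 2*7 = 14)
w(-9)*R + 97 = √(36 - 9)*14 + 97 = √27*14 + 97 = (3*√3)*14 + 97 = 42*√3 + 97 = 97 + 42*√3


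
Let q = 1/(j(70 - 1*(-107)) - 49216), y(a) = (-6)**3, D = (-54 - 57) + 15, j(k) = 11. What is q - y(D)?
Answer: 10628279/49205 ≈ 216.00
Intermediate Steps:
D = -96 (D = -111 + 15 = -96)
y(a) = -216
q = -1/49205 (q = 1/(11 - 49216) = 1/(-49205) = -1/49205 ≈ -2.0323e-5)
q - y(D) = -1/49205 - 1*(-216) = -1/49205 + 216 = 10628279/49205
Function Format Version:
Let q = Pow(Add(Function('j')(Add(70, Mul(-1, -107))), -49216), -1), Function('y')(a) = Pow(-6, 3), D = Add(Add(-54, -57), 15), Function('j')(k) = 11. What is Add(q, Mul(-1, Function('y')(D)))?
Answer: Rational(10628279, 49205) ≈ 216.00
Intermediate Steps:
D = -96 (D = Add(-111, 15) = -96)
Function('y')(a) = -216
q = Rational(-1, 49205) (q = Pow(Add(11, -49216), -1) = Pow(-49205, -1) = Rational(-1, 49205) ≈ -2.0323e-5)
Add(q, Mul(-1, Function('y')(D))) = Add(Rational(-1, 49205), Mul(-1, -216)) = Add(Rational(-1, 49205), 216) = Rational(10628279, 49205)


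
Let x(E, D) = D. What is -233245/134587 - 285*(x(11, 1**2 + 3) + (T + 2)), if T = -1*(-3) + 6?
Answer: -575592670/134587 ≈ -4276.7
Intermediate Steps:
T = 9 (T = 3 + 6 = 9)
-233245/134587 - 285*(x(11, 1**2 + 3) + (T + 2)) = -233245/134587 - 285*((1**2 + 3) + (9 + 2)) = -233245*1/134587 - 285*((1 + 3) + 11) = -233245/134587 - 285*(4 + 11) = -233245/134587 - 285*15 = -233245/134587 - 4275 = -575592670/134587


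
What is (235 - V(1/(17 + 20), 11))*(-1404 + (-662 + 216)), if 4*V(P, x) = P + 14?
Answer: -856525/2 ≈ -4.2826e+5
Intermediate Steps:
V(P, x) = 7/2 + P/4 (V(P, x) = (P + 14)/4 = (14 + P)/4 = 7/2 + P/4)
(235 - V(1/(17 + 20), 11))*(-1404 + (-662 + 216)) = (235 - (7/2 + 1/(4*(17 + 20))))*(-1404 + (-662 + 216)) = (235 - (7/2 + (1/4)/37))*(-1404 - 446) = (235 - (7/2 + (1/4)*(1/37)))*(-1850) = (235 - (7/2 + 1/148))*(-1850) = (235 - 1*519/148)*(-1850) = (235 - 519/148)*(-1850) = (34261/148)*(-1850) = -856525/2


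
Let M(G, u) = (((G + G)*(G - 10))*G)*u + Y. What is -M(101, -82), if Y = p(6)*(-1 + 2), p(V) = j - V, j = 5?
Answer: 152239725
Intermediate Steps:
p(V) = 5 - V
Y = -1 (Y = (5 - 1*6)*(-1 + 2) = (5 - 6)*1 = -1*1 = -1)
M(G, u) = -1 + 2*u*G**2*(-10 + G) (M(G, u) = (((G + G)*(G - 10))*G)*u - 1 = (((2*G)*(-10 + G))*G)*u - 1 = ((2*G*(-10 + G))*G)*u - 1 = (2*G**2*(-10 + G))*u - 1 = 2*u*G**2*(-10 + G) - 1 = -1 + 2*u*G**2*(-10 + G))
-M(101, -82) = -(-1 - 20*(-82)*101**2 + 2*(-82)*101**3) = -(-1 - 20*(-82)*10201 + 2*(-82)*1030301) = -(-1 + 16729640 - 168969364) = -1*(-152239725) = 152239725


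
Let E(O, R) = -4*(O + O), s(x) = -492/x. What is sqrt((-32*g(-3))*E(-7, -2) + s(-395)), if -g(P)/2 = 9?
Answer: 2*sqrt(1258234185)/395 ≈ 179.60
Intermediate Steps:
g(P) = -18 (g(P) = -2*9 = -18)
E(O, R) = -8*O
sqrt((-32*g(-3))*E(-7, -2) + s(-395)) = sqrt((-32*(-18))*(-8*(-7)) - 492/(-395)) = sqrt(576*56 - 492*(-1/395)) = sqrt(32256 + 492/395) = sqrt(12741612/395) = 2*sqrt(1258234185)/395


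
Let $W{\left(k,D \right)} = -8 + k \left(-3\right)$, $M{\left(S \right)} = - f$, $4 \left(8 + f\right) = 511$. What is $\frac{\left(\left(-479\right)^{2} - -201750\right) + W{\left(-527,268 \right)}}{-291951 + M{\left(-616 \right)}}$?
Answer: $- \frac{1731056}{1168283} \approx -1.4817$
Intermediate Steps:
$f = \frac{479}{4}$ ($f = -8 + \frac{1}{4} \cdot 511 = -8 + \frac{511}{4} = \frac{479}{4} \approx 119.75$)
$M{\left(S \right)} = - \frac{479}{4}$ ($M{\left(S \right)} = \left(-1\right) \frac{479}{4} = - \frac{479}{4}$)
$W{\left(k,D \right)} = -8 - 3 k$
$\frac{\left(\left(-479\right)^{2} - -201750\right) + W{\left(-527,268 \right)}}{-291951 + M{\left(-616 \right)}} = \frac{\left(\left(-479\right)^{2} - -201750\right) - -1573}{-291951 - \frac{479}{4}} = \frac{\left(229441 + 201750\right) + \left(-8 + 1581\right)}{- \frac{1168283}{4}} = \left(431191 + 1573\right) \left(- \frac{4}{1168283}\right) = 432764 \left(- \frac{4}{1168283}\right) = - \frac{1731056}{1168283}$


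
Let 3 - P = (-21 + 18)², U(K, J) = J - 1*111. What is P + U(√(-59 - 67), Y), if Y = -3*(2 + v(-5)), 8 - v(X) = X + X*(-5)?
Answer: -87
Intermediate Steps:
v(X) = 8 + 4*X (v(X) = 8 - (X + X*(-5)) = 8 - (X - 5*X) = 8 - (-4)*X = 8 + 4*X)
Y = 30 (Y = -3*(2 + (8 + 4*(-5))) = -3*(2 + (8 - 20)) = -3*(2 - 12) = -3*(-10) = 30)
U(K, J) = -111 + J (U(K, J) = J - 111 = -111 + J)
P = -6 (P = 3 - (-21 + 18)² = 3 - 1*(-3)² = 3 - 1*9 = 3 - 9 = -6)
P + U(√(-59 - 67), Y) = -6 + (-111 + 30) = -6 - 81 = -87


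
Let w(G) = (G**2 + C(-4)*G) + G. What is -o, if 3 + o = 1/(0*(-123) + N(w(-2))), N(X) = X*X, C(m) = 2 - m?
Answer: 299/100 ≈ 2.9900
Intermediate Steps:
w(G) = G**2 + 7*G (w(G) = (G**2 + (2 - 1*(-4))*G) + G = (G**2 + (2 + 4)*G) + G = (G**2 + 6*G) + G = G**2 + 7*G)
N(X) = X**2
o = -299/100 (o = -3 + 1/(0*(-123) + (-2*(7 - 2))**2) = -3 + 1/(0 + (-2*5)**2) = -3 + 1/(0 + (-10)**2) = -3 + 1/(0 + 100) = -3 + 1/100 = -299/100 ≈ -2.9900)
-o = -1*(-299/100) = 299/100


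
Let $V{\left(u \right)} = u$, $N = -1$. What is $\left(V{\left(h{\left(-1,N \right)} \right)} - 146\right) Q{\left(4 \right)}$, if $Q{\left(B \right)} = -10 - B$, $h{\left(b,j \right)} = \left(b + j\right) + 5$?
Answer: $2002$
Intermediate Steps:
$h{\left(b,j \right)} = 5 + b + j$
$\left(V{\left(h{\left(-1,N \right)} \right)} - 146\right) Q{\left(4 \right)} = \left(\left(5 - 1 - 1\right) - 146\right) \left(-10 - 4\right) = \left(3 - 146\right) \left(-10 - 4\right) = \left(-143\right) \left(-14\right) = 2002$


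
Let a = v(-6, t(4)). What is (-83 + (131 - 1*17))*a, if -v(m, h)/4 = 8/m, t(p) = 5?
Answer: 496/3 ≈ 165.33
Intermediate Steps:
v(m, h) = -32/m
a = 16/3 (a = -32/(-6) = -32*(-⅙) = 16/3 ≈ 5.3333)
(-83 + (131 - 1*17))*a = (-83 + (131 - 1*17))*(16/3) = (-83 + (131 - 17))*(16/3) = (-83 + 114)*(16/3) = 31*(16/3) = 496/3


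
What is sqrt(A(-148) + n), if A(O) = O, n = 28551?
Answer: sqrt(28403) ≈ 168.53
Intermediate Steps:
sqrt(A(-148) + n) = sqrt(-148 + 28551) = sqrt(28403)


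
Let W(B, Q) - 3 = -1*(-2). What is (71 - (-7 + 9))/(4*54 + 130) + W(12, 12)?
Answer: 1799/346 ≈ 5.1994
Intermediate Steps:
W(B, Q) = 5 (W(B, Q) = 3 - 1*(-2) = 3 + 2 = 5)
(71 - (-7 + 9))/(4*54 + 130) + W(12, 12) = (71 - (-7 + 9))/(4*54 + 130) + 5 = (71 - 1*2)/(216 + 130) + 5 = (71 - 2)/346 + 5 = (1/346)*69 + 5 = 69/346 + 5 = 1799/346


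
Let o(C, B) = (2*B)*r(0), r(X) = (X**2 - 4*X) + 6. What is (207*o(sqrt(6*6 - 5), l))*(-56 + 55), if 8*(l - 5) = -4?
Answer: -11178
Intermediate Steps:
l = 9/2 (l = 5 + (1/8)*(-4) = 5 - 1/2 = 9/2 ≈ 4.5000)
r(X) = 6 + X**2 - 4*X
o(C, B) = 12*B (o(C, B) = (2*B)*(6 + 0**2 - 4*0) = (2*B)*(6 + 0 + 0) = (2*B)*6 = 12*B)
(207*o(sqrt(6*6 - 5), l))*(-56 + 55) = (207*(12*(9/2)))*(-56 + 55) = (207*54)*(-1) = 11178*(-1) = -11178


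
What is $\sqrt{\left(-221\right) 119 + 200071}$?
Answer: $6 \sqrt{4827} \approx 416.86$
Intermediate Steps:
$\sqrt{\left(-221\right) 119 + 200071} = \sqrt{-26299 + 200071} = \sqrt{173772} = 6 \sqrt{4827}$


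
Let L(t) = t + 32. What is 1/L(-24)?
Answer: ⅛ ≈ 0.12500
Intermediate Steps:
L(t) = 32 + t
1/L(-24) = 1/(32 - 24) = 1/8 = ⅛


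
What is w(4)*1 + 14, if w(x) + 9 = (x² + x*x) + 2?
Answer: 39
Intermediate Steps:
w(x) = -7 + 2*x² (w(x) = -9 + ((x² + x*x) + 2) = -9 + ((x² + x²) + 2) = -9 + (2*x² + 2) = -9 + (2 + 2*x²) = -7 + 2*x²)
w(4)*1 + 14 = (-7 + 2*4²)*1 + 14 = (-7 + 2*16)*1 + 14 = (-7 + 32)*1 + 14 = 25*1 + 14 = 25 + 14 = 39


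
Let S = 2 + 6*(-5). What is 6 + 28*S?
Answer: -778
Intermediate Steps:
S = -28 (S = 2 - 30 = -28)
6 + 28*S = 6 + 28*(-28) = 6 - 784 = -778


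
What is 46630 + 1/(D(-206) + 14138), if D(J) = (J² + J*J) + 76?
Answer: 4620380181/99086 ≈ 46630.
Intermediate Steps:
D(J) = 76 + 2*J² (D(J) = (J² + J²) + 76 = 2*J² + 76 = 76 + 2*J²)
46630 + 1/(D(-206) + 14138) = 46630 + 1/((76 + 2*(-206)²) + 14138) = 46630 + 1/((76 + 2*42436) + 14138) = 46630 + 1/((76 + 84872) + 14138) = 46630 + 1/(84948 + 14138) = 46630 + 1/99086 = 4620380181/99086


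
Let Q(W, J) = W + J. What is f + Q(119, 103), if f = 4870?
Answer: 5092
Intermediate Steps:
Q(W, J) = J + W
f + Q(119, 103) = 4870 + (103 + 119) = 4870 + 222 = 5092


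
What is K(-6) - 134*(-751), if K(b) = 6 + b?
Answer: 100634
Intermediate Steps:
K(-6) - 134*(-751) = (6 - 6) - 134*(-751) = 0 + 100634 = 100634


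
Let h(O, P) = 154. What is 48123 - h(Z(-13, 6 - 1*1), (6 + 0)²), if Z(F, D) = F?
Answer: 47969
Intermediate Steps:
48123 - h(Z(-13, 6 - 1*1), (6 + 0)²) = 48123 - 1*154 = 48123 - 154 = 47969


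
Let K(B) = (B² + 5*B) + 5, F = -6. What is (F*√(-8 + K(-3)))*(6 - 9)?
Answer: 54*I ≈ 54.0*I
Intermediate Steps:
K(B) = 5 + B² + 5*B
(F*√(-8 + K(-3)))*(6 - 9) = (-6*√(-8 + (5 + (-3)² + 5*(-3))))*(6 - 9) = -6*√(-8 + (5 + 9 - 15))*(-3) = -6*√(-8 - 1)*(-3) = -18*I*(-3) = 54*I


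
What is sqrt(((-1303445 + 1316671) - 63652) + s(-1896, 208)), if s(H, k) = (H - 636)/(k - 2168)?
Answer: I*sqrt(247081070)/70 ≈ 224.55*I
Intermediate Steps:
s(H, k) = (-636 + H)/(-2168 + k)
sqrt(((-1303445 + 1316671) - 63652) + s(-1896, 208)) = sqrt(((-1303445 + 1316671) - 63652) + (-636 - 1896)/(-2168 + 208)) = sqrt((13226 - 63652) - 2532/(-1960)) = sqrt(-50426 - 1/1960*(-2532)) = sqrt(-50426 + 633/490) = sqrt(-24708107/490) = I*sqrt(247081070)/70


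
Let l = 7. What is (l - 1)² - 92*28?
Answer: -2540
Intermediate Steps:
(l - 1)² - 92*28 = (7 - 1)² - 92*28 = 6² - 2576 = 36 - 2576 = -2540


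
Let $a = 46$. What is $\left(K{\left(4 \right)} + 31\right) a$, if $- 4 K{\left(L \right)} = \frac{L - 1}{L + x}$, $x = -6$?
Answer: $\frac{5773}{4} \approx 1443.3$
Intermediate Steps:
$K{\left(L \right)} = - \frac{-1 + L}{4 \left(-6 + L\right)}$ ($K{\left(L \right)} = - \frac{\left(L - 1\right) \frac{1}{L - 6}}{4} = - \frac{\left(-1 + L\right) \frac{1}{-6 + L}}{4} = - \frac{\frac{1}{-6 + L} \left(-1 + L\right)}{4} = - \frac{-1 + L}{4 \left(-6 + L\right)}$)
$\left(K{\left(4 \right)} + 31\right) a = \left(\frac{1 - 4}{4 \left(-6 + 4\right)} + 31\right) 46 = \left(\frac{1 - 4}{4 \left(-2\right)} + 31\right) 46 = \left(\frac{1}{4} \left(- \frac{1}{2}\right) \left(-3\right) + 31\right) 46 = \left(\frac{3}{8} + 31\right) 46 = \frac{251}{8} \cdot 46 = \frac{5773}{4}$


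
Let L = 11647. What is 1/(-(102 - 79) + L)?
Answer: 1/11624 ≈ 8.6029e-5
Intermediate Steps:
1/(-(102 - 79) + L) = 1/(-(102 - 79) + 11647) = 1/(-1*23 + 11647) = 1/(-23 + 11647) = 1/11624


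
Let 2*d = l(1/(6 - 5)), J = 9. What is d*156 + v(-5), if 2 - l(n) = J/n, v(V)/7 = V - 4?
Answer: -609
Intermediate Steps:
v(V) = -28 + 7*V (v(V) = 7*(V - 4) = 7*(-4 + V) = -28 + 7*V)
l(n) = 2 - 9/n
d = -7/2 (d = (2 - 9/(1/(6 - 5)))/2 = (2 - 9/(1/1))/2 = (2 - 9/1)/2 = (2 - 9*1)/2 = (2 - 9)/2 = (½)*(-7) = -7/2 ≈ -3.5000)
d*156 + v(-5) = -7/2*156 + (-28 + 7*(-5)) = -546 + (-28 - 35) = -546 - 63 = -609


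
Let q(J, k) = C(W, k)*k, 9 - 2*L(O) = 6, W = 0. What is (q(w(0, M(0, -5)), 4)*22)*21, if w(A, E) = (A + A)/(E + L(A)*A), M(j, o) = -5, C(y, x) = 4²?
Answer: 29568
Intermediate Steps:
L(O) = 3/2 (L(O) = 9/2 - ½*6 = 9/2 - 3 = 3/2)
C(y, x) = 16
w(A, E) = 2*A/(E + 3*A/2) (w(A, E) = (A + A)/(E + 3*A/2) = (2*A)/(E + 3*A/2) = 2*A/(E + 3*A/2))
q(J, k) = 16*k
(q(w(0, M(0, -5)), 4)*22)*21 = ((16*4)*22)*21 = (64*22)*21 = 1408*21 = 29568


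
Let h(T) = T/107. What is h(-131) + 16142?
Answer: 1727063/107 ≈ 16141.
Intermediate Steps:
h(T) = T/107 (h(T) = T*(1/107) = T/107)
h(-131) + 16142 = (1/107)*(-131) + 16142 = -131/107 + 16142 = 1727063/107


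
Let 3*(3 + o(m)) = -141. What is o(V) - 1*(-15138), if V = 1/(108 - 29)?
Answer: 15088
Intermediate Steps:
V = 1/79 ≈ 0.012658
o(m) = -50 (o(m) = -3 + (⅓)*(-141) = -3 - 47 = -50)
o(V) - 1*(-15138) = -50 - 1*(-15138) = -50 + 15138 = 15088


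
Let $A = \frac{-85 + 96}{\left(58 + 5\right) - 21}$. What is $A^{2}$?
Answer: $\frac{121}{1764} \approx 0.068594$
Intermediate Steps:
$A = \frac{11}{42}$ ($A = \frac{11}{63 - 21} = \frac{11}{42} \approx 0.2619$)
$A^{2} = \left(\frac{11}{42}\right)^{2} = \frac{121}{1764}$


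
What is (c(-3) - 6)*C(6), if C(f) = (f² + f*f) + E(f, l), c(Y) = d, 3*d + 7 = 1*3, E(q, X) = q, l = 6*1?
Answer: -572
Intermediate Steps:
l = 6
d = -4/3 (d = -7/3 + (1*3)/3 = -7/3 + (⅓)*3 = -7/3 + 1 = -4/3 ≈ -1.3333)
c(Y) = -4/3
C(f) = f + 2*f² (C(f) = (f² + f*f) + f = (f² + f²) + f = 2*f² + f = f + 2*f²)
(c(-3) - 6)*C(6) = (-4/3 - 6)*(6*(1 + 2*6)) = -44*(1 + 12) = -44*13 = -22/3*78 = -572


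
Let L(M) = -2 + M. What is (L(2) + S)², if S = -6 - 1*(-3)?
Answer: 9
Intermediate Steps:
S = -3 (S = -6 + 3 = -3)
(L(2) + S)² = ((-2 + 2) - 3)² = (0 - 3)² = (-3)² = 9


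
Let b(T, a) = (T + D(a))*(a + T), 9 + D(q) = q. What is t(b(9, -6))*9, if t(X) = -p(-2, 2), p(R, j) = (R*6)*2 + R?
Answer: 234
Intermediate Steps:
D(q) = -9 + q
b(T, a) = (T + a)*(-9 + T + a) (b(T, a) = (T + (-9 + a))*(a + T) = (-9 + T + a)*(T + a) = (T + a)*(-9 + T + a))
p(R, j) = 13*R (p(R, j) = (6*R)*2 + R = 12*R + R = 13*R)
t(X) = 26 (t(X) = -13*(-2) = -1*(-26) = 26)
t(b(9, -6))*9 = 26*9 = 234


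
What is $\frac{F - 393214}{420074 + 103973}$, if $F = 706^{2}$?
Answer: $\frac{105222}{524047} \approx 0.20079$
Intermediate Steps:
$F = 498436$
$\frac{F - 393214}{420074 + 103973} = \frac{498436 - 393214}{420074 + 103973} = \frac{105222}{524047}$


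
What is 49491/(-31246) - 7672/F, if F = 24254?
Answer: -720037013/378920242 ≈ -1.9002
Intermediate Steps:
49491/(-31246) - 7672/F = 49491/(-31246) - 7672/24254 = 49491*(-1/31246) - 7672*1/24254 = -49491/31246 - 3836/12127 = -720037013/378920242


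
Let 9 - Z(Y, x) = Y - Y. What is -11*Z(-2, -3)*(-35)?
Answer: 3465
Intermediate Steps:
Z(Y, x) = 9 (Z(Y, x) = 9 - (Y - Y) = 9 - 1*0 = 9 + 0 = 9)
-11*Z(-2, -3)*(-35) = -11*9*(-35) = -99*(-35) = 3465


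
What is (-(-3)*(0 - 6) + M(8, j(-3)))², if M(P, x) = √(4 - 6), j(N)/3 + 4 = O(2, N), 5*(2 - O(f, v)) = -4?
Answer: (-18 + I*√2)² ≈ 322.0 - 50.912*I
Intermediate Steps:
O(f, v) = 14/5 (O(f, v) = 2 - ⅕*(-4) = 2 + ⅘ = 14/5)
j(N) = -18/5 (j(N) = -12 + 3*(14/5) = -12 + 42/5 = -18/5)
M(P, x) = I*√2 (M(P, x) = √(-2) = I*√2)
(-(-3)*(0 - 6) + M(8, j(-3)))² = (-(-3)*(0 - 6) + I*√2)² = (-(-3)*(-6) + I*√2)² = (-1*18 + I*√2)² = (-18 + I*√2)²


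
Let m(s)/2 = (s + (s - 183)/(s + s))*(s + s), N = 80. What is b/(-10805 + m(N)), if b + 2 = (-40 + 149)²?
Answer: 11879/14589 ≈ 0.81424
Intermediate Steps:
b = 11879 (b = -2 + (-40 + 149)² = -2 + 109² = -2 + 11881 = 11879)
m(s) = 4*s*(s + (-183 + s)/(2*s)) (m(s) = 2*((s + (s - 183)/(s + s))*(s + s)) = 2*((s + (-183 + s)/((2*s)))*(2*s)) = 2*((s + (-183 + s)*(1/(2*s)))*(2*s)) = 2*((s + (-183 + s)/(2*s))*(2*s)) = 2*(2*s*(s + (-183 + s)/(2*s))) = 4*s*(s + (-183 + s)/(2*s)))
b/(-10805 + m(N)) = 11879/(-10805 + (-366 + 2*80 + 4*80²)) = 11879/(-10805 + (-366 + 160 + 4*6400)) = 11879/(-10805 + (-366 + 160 + 25600)) = 11879/(-10805 + 25394) = 11879/14589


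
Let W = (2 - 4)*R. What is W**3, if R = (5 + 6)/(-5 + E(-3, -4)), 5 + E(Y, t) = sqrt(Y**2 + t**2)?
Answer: 10648/125 ≈ 85.184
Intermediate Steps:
E(Y, t) = -5 + sqrt(Y**2 + t**2)
R = -11/5 (R = (5 + 6)/(-5 + (-5 + sqrt((-3)**2 + (-4)**2))) = 11/(-5 + (-5 + sqrt(9 + 16))) = 11/(-5 + (-5 + sqrt(25))) = 11/(-5 + (-5 + 5)) = 11/(-5 + 0) = 11/(-5) = 11*(-1/5) = -11/5 ≈ -2.2000)
W = 22/5 (W = (2 - 4)*(-11/5) = -2*(-11/5) = 22/5 ≈ 4.4000)
W**3 = (22/5)**3 = 10648/125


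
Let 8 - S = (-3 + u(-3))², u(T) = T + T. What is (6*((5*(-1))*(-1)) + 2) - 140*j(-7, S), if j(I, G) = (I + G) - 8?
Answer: 12352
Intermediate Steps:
u(T) = 2*T
S = -73 (S = 8 - (-3 + 2*(-3))² = 8 - (-3 - 6)² = 8 - 1*(-9)² = 8 - 1*81 = 8 - 81 = -73)
j(I, G) = -8 + G + I (j(I, G) = (G + I) - 8 = -8 + G + I)
(6*((5*(-1))*(-1)) + 2) - 140*j(-7, S) = (6*((5*(-1))*(-1)) + 2) - 140*(-8 - 73 - 7) = (6*(-5*(-1)) + 2) - 140*(-88) = (6*5 + 2) + 12320 = (30 + 2) + 12320 = 32 + 12320 = 12352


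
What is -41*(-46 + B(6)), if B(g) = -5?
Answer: 2091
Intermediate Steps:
-41*(-46 + B(6)) = -41*(-46 - 5) = -41*(-51) = 2091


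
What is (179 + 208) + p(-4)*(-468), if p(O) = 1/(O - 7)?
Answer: 4725/11 ≈ 429.55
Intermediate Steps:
p(O) = 1/(-7 + O)
(179 + 208) + p(-4)*(-468) = (179 + 208) - 468/(-7 - 4) = 387 - 468/(-11) = 387 - 1/11*(-468) = 387 + 468/11 = 4725/11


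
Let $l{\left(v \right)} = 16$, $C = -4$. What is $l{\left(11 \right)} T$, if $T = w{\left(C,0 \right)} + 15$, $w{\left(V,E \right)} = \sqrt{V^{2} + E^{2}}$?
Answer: $304$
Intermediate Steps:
$w{\left(V,E \right)} = \sqrt{E^{2} + V^{2}}$
$T = 19$ ($T = \sqrt{0^{2} + \left(-4\right)^{2}} + 15 = \sqrt{0 + 16} + 15 = \sqrt{16} + 15 = 4 + 15 = 19$)
$l{\left(11 \right)} T = 16 \cdot 19 = 304$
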